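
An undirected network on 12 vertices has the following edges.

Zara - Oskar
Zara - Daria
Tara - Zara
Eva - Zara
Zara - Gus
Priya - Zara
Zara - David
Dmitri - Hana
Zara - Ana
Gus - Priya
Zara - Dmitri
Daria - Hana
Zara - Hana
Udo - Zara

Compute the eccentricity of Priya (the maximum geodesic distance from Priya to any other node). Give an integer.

Distances from Priya: Ana:2, Daria:2, David:2, Dmitri:2, Eva:2, Gus:1, Hana:2, Oskar:2, Tara:2, Udo:2, Zara:1.
The largest is 2 (to Daria, Hana, Eva, David, Dmitri, Tara, Ana, Udo, and Oskar), so the eccentricity of Priya is 2.

2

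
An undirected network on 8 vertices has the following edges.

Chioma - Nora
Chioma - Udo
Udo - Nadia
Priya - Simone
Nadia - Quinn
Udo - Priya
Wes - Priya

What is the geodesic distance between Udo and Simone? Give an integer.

One shortest route is Udo – Priya – Simone, which uses 2 edges, and Udo and Simone are not directly tied, so nothing shorter exists. So d(Udo,Simone) = 2.

2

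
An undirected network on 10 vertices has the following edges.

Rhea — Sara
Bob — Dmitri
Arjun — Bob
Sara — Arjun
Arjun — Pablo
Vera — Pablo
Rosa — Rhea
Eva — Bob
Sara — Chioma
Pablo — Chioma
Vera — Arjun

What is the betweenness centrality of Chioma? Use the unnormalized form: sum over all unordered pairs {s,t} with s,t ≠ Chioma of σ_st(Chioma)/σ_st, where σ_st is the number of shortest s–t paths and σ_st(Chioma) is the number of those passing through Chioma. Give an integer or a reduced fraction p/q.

Pairs whose geodesics pass through Chioma — Rosa–Pablo: 1/2; Sara–Pablo: 1/2; Rhea–Pablo: 1/2.
All other pairs contribute 0.
Summing the contributions gives betweenness(Chioma) = 3/2.

3/2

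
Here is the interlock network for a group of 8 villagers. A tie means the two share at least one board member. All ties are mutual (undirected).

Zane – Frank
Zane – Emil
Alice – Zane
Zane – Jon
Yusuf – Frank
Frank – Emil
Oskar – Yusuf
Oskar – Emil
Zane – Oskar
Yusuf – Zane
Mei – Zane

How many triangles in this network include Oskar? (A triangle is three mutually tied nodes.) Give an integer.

2

Oskar's neighbors: Emil, Yusuf, and Zane.
Neighbor pairs that are themselves tied: Oskar–Emil–Zane; Oskar–Yusuf–Zane. Each forms one triangle with Oskar, for 2 in total.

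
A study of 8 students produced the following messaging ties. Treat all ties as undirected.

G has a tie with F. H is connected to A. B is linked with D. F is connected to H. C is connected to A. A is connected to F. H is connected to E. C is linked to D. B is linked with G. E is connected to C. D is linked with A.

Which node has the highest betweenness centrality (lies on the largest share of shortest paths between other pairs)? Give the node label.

A

Unnormalized betweenness of each node: A:9/2, B:3/2, C:5/2, D:4, E:1/2, F:4, G:3/2, H:5/2.
A has the largest value, 9/2, making it the main broker — the node through which the most shortest paths run.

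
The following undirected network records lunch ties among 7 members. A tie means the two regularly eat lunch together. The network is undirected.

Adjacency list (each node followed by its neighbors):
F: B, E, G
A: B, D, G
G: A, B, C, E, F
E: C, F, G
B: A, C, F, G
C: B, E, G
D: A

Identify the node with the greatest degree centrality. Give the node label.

Degrees — A:3, B:4, C:3, D:1, E:3, F:3, G:5.
The maximum is 5, attained only by G.

G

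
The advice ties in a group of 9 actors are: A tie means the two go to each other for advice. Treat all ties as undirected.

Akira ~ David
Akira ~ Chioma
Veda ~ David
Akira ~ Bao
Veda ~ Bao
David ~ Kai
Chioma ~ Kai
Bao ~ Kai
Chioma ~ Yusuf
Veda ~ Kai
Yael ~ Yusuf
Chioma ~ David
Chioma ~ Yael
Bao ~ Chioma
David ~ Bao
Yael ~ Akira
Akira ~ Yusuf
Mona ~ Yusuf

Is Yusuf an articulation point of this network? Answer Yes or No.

Yes

Removing Yusuf leaves {Akira, Bao, Chioma, David, Kai, Veda, and Yael} with no path to {Mona}, so the network splits into 2 components. Yusuf is a cut vertex.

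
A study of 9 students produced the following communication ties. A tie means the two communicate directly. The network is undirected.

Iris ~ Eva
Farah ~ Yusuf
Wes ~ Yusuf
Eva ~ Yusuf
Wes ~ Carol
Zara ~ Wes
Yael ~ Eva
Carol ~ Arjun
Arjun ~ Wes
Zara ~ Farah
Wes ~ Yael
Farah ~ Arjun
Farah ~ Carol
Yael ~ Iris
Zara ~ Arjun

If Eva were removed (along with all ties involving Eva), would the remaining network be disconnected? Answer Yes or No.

No

Even without Eva, every remaining node can still reach every other (the residual graph is connected), so Eva is not a cut vertex.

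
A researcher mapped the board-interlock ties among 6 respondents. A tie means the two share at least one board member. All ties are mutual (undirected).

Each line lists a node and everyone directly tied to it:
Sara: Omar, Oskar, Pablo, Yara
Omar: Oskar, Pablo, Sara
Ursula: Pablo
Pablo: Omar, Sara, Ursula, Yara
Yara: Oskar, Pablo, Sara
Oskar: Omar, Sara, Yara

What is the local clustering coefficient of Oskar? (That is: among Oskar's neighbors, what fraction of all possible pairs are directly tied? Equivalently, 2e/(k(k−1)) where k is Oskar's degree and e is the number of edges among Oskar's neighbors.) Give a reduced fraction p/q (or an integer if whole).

2/3

Oskar's neighbors: Omar, Sara, and Yara (k = 3).
Possible neighbor pairs: C(3,2) = 3. Edges among them: Omar–Sara, Sara–Yara → e = 2.
Clustering(Oskar) = 2/3.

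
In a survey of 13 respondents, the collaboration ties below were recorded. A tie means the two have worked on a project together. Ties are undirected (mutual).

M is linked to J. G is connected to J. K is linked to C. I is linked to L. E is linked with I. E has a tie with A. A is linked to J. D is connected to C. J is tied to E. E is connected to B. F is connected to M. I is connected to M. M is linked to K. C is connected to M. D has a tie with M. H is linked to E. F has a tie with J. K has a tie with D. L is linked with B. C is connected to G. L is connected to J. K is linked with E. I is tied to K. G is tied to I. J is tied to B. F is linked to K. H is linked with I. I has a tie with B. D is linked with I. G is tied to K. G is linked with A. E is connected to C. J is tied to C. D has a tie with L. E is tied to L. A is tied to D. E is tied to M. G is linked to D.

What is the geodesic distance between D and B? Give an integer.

2

One shortest route is D – I – B, which uses 2 edges, and D and B are not directly tied, so nothing shorter exists. So d(D,B) = 2.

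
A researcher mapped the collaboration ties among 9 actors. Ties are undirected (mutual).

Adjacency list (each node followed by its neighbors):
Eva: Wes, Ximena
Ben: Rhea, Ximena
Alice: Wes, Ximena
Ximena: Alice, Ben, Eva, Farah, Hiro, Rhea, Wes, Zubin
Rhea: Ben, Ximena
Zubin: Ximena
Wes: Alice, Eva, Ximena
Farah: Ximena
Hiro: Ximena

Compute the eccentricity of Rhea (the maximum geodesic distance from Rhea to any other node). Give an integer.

2

Distances from Rhea: Alice:2, Ben:1, Eva:2, Farah:2, Hiro:2, Wes:2, Ximena:1, Zubin:2.
The largest is 2 (to Zubin, Wes, Farah, Hiro, Eva, and Alice), so the eccentricity of Rhea is 2.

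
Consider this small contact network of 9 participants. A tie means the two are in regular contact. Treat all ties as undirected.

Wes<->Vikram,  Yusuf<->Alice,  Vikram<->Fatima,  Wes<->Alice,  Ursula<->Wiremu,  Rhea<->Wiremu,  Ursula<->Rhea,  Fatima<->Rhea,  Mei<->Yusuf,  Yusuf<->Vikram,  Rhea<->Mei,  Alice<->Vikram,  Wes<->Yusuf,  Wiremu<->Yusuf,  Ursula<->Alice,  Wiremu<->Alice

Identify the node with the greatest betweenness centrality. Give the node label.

Yusuf

Unnormalized betweenness of each node: Alice:39/10, Fatima:6/5, Mei:7/10, Rhea:9/2, Ursula:7/10, Vikram:16/5, Wes:0, Wiremu:19/10, Yusuf:49/10.
Yusuf has the largest value, 49/10, making it the main broker — the node through which the most shortest paths run.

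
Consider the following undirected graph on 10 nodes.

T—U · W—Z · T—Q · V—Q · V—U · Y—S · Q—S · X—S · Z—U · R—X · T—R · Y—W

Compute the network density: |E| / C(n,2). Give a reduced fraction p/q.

4/15

There are 12 edges and 10 nodes, so the maximum possible is C(10,2) = 45.
Density = 12/45 = 4/15.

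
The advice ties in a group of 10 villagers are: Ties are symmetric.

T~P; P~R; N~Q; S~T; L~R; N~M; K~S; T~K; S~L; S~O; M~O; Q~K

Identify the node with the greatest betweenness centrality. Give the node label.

Unnormalized betweenness of each node: K:55/6, L:14/3, M:17/6, N:2, O:41/6, P:7/3, Q:31/6, R:1, S:47/3, T:22/3.
S has the largest value, 47/3, making it the main broker — the node through which the most shortest paths run.

S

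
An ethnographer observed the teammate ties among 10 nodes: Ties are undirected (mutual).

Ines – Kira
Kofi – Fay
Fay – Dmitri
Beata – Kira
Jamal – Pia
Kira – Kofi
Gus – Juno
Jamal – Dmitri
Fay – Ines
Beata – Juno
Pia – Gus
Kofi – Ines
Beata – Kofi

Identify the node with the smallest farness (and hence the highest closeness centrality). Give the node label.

Kofi

Farness (sum of distances to all others) for each node — Beata:19, Dmitri:21, Fay:19, Gus:23, Ines:21, Jamal:23, Juno:21, Kira:21, Kofi:18, Pia:24.
The smallest farness is 18, for Kofi, so Kofi has the highest closeness.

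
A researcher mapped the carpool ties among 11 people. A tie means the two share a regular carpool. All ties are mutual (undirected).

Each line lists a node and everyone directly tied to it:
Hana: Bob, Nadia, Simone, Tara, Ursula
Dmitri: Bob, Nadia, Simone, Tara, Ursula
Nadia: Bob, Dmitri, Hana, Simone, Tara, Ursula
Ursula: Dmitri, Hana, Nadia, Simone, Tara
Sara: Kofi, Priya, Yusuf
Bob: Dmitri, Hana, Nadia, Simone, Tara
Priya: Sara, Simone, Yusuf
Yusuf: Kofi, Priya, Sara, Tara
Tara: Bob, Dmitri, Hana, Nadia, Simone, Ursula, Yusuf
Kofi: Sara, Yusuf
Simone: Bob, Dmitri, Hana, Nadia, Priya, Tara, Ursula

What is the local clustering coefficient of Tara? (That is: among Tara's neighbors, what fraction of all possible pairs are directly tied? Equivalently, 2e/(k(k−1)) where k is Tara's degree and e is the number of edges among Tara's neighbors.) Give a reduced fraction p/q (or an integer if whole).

Tara's neighbors: Bob, Dmitri, Hana, Nadia, Simone, Ursula, and Yusuf (k = 7).
Possible neighbor pairs: C(7,2) = 21. Edges among them: Bob–Dmitri, Bob–Hana, Bob–Nadia, Bob–Simone, Dmitri–Nadia, Dmitri–Simone, Dmitri–Ursula, Hana–Nadia, Hana–Simone, Hana–Ursula, Nadia–Simone, Nadia–Ursula, Simone–Ursula → e = 13.
Clustering(Tara) = 13/21.

13/21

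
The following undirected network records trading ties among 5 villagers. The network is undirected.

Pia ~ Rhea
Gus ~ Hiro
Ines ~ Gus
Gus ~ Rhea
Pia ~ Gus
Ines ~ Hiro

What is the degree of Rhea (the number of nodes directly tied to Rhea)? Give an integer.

2

Rhea is directly tied to Gus and Pia. That is 2 neighbors, so the degree of Rhea is 2.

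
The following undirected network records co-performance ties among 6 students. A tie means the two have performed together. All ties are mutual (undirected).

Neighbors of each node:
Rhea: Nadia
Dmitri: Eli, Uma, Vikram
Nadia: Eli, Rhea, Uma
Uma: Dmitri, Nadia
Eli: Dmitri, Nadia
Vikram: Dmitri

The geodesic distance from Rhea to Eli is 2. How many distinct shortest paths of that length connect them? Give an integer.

1

The shortest distance is 2, and the only length-2 path is Rhea–Nadia–Eli. So there is exactly 1 shortest path.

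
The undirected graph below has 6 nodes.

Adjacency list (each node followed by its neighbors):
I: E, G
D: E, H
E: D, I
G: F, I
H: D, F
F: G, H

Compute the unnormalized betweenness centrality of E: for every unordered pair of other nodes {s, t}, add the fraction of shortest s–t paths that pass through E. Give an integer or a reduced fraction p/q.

2

Pairs whose geodesics pass through E — D–I: 1; D–G: 1/2; I–H: 1/2.
All other pairs contribute 0.
Summing the contributions gives betweenness(E) = 2.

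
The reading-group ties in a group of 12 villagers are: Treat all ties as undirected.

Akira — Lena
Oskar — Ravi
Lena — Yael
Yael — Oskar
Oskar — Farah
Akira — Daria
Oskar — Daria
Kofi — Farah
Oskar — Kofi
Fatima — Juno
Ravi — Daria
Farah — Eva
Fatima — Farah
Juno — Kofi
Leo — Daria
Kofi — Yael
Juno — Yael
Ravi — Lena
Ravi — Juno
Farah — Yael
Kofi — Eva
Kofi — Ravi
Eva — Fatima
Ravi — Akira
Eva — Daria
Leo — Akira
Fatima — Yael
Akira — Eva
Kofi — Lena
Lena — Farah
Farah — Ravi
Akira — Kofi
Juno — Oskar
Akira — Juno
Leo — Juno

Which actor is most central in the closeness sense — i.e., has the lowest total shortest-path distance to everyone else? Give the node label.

Farness (sum of distances to all others) for each node — Akira:15, Daria:17, Eva:17, Farah:16, Fatima:18, Juno:15, Kofi:14, Lena:17, Leo:20, Oskar:16, Ravi:15, Yael:16.
The smallest farness is 14, for Kofi, so Kofi has the highest closeness.

Kofi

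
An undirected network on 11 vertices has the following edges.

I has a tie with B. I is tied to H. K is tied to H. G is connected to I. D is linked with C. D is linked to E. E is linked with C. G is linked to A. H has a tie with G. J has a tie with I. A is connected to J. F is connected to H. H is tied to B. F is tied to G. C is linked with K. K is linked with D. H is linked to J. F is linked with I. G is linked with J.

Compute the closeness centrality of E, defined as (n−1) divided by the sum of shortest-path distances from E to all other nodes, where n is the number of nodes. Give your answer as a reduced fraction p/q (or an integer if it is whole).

Distances from E: A:5, B:4, C:1, D:1, F:4, G:4, H:3, I:4, J:4, K:2. Sum = 32.
n = 11, so closeness = 10/32 = 5/16.

5/16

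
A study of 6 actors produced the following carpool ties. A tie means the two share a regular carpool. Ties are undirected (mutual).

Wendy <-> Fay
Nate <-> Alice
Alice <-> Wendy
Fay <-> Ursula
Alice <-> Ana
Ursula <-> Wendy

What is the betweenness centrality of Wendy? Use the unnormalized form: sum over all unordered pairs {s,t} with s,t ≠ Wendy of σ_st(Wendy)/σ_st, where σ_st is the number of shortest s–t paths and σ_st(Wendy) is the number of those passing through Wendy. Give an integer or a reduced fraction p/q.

6

Pairs whose geodesics pass through Wendy — Alice–Ursula: 1; Alice–Fay: 1; Ursula–Nate: 1; Ursula–Ana: 1; Nate–Fay: 1; Fay–Ana: 1.
All other pairs contribute 0.
Summing the contributions gives betweenness(Wendy) = 6.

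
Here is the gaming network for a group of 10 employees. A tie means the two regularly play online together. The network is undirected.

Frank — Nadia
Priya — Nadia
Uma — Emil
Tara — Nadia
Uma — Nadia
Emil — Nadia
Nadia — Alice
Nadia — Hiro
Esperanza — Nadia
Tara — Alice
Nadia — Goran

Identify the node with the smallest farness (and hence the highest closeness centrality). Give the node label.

Farness (sum of distances to all others) for each node — Alice:16, Emil:16, Esperanza:17, Frank:17, Goran:17, Hiro:17, Nadia:9, Priya:17, Tara:16, Uma:16.
The smallest farness is 9, for Nadia, so Nadia has the highest closeness.

Nadia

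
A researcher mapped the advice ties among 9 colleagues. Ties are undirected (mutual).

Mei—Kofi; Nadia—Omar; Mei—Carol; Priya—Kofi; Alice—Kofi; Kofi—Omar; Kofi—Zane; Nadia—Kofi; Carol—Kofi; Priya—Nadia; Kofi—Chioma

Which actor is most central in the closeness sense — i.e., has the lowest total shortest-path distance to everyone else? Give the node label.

Farness (sum of distances to all others) for each node — Alice:15, Carol:14, Chioma:15, Kofi:8, Mei:14, Nadia:13, Omar:14, Priya:14, Zane:15.
The smallest farness is 8, for Kofi, so Kofi has the highest closeness.

Kofi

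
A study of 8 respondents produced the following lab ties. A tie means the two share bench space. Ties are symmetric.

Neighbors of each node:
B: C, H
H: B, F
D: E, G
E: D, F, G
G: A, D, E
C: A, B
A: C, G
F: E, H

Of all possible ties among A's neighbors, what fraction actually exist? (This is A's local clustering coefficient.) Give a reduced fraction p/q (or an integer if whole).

0

A's neighbors: C and G (k = 2).
Possible neighbor pairs: C(2,2) = 1. Edges among them: none → e = 0.
Clustering(A) = 0/1.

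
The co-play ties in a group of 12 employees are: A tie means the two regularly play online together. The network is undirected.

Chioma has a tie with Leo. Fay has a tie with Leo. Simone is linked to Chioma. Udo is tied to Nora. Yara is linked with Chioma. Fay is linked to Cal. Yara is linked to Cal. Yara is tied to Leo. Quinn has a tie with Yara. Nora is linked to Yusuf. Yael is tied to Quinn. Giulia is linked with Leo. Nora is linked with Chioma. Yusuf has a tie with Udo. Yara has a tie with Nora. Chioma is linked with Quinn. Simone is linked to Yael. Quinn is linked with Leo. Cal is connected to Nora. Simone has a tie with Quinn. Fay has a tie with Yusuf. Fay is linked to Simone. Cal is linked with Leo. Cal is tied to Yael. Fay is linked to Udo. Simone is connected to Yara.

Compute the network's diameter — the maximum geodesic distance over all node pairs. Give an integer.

3

Eccentricity of each node (its greatest distance to any other): Cal:2, Chioma:2, Fay:2, Giulia:3, Leo:2, Nora:3, Quinn:3, Simone:3, Udo:3, Yael:3, Yara:2, Yusuf:3.
The maximum eccentricity is 3, realized for instance by the pair Yusuf–Yael via Yusuf – Fay – Cal – Yael. So the diameter is 3.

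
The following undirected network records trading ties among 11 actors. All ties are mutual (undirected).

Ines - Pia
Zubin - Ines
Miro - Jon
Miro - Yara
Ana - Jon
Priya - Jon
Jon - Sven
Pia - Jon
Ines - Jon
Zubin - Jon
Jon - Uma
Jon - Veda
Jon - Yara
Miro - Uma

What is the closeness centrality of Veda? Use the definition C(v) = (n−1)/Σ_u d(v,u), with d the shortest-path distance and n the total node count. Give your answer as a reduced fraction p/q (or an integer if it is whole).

10/19

Distances from Veda: Ana:2, Ines:2, Jon:1, Miro:2, Pia:2, Priya:2, Sven:2, Uma:2, Yara:2, Zubin:2. Sum = 19.
n = 11, so closeness = 10/19.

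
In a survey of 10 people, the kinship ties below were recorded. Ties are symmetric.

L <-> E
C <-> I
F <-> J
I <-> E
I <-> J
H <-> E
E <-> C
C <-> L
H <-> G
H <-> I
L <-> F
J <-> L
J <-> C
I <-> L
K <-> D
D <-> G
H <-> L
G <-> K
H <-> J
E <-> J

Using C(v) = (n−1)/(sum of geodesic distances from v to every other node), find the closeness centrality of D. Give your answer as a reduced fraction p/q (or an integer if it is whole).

Distances from D: C:4, E:3, F:4, G:1, H:2, I:3, J:3, K:1, L:3. Sum = 24.
n = 10, so closeness = 9/24 = 3/8.

3/8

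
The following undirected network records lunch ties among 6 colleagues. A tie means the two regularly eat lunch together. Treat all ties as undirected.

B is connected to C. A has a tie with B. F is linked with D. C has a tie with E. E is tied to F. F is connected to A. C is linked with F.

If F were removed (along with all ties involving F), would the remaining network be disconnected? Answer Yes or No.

Removing F leaves {A, B, C, and E} with no path to {D}, so the network splits into 2 components. F is a cut vertex.

Yes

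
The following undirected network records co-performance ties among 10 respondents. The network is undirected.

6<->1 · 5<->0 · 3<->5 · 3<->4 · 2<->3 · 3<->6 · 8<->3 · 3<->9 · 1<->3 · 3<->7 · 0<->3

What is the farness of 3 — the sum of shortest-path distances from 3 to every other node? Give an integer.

9

Distances from 3: 0:1, 1:1, 2:1, 4:1, 5:1, 6:1, 7:1, 8:1, 9:1.
Sum = 1 + 1 + 1 + 1 + 1 + 1 + 1 + 1 + 1 = 9.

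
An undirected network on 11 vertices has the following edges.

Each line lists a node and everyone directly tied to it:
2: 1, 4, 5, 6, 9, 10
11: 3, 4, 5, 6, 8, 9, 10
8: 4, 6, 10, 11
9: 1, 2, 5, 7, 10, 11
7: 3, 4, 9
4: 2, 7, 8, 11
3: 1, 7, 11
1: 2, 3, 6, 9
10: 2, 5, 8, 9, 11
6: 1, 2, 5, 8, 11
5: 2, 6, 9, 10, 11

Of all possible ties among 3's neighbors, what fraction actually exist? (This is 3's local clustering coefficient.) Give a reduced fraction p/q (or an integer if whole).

0

3's neighbors: 1, 7, and 11 (k = 3).
Possible neighbor pairs: C(3,2) = 3. Edges among them: none → e = 0.
Clustering(3) = 0/3 = 0.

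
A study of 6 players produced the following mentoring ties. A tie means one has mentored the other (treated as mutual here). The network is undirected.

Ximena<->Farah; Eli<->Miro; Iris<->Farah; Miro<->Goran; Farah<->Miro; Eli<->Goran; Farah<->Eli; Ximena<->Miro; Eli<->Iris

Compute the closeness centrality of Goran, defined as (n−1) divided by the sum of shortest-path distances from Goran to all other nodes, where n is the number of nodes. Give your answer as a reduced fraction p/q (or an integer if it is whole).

Distances from Goran: Eli:1, Farah:2, Iris:2, Miro:1, Ximena:2. Sum = 8.
n = 6, so closeness = 5/8.

5/8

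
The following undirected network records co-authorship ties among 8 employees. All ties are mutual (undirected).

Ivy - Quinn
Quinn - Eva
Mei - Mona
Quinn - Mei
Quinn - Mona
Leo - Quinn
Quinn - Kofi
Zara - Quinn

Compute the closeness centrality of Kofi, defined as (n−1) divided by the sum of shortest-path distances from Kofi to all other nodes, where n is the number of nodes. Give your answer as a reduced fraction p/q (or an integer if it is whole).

7/13

Distances from Kofi: Eva:2, Ivy:2, Leo:2, Mei:2, Mona:2, Quinn:1, Zara:2. Sum = 13.
n = 8, so closeness = 7/13.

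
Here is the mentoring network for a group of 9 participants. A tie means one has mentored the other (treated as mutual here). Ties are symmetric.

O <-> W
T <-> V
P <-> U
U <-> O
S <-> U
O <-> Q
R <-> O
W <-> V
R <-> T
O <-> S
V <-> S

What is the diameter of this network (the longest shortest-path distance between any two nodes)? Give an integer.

Eccentricity of each node (its greatest distance to any other): O:2, P:4, Q:3, R:3, S:2, T:4, U:3, V:3, W:3.
The maximum eccentricity is 4, realized for instance by the pair T–P via T – V – S – U – P. So the diameter is 4.

4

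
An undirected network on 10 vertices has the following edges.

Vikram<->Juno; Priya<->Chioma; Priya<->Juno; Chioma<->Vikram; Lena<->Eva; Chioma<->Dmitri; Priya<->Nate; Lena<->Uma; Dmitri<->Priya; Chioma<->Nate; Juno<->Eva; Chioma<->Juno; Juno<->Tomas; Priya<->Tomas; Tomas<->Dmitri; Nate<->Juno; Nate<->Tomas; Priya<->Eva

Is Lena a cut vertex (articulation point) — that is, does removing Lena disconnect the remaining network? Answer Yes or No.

Removing Lena leaves {Chioma, Dmitri, Eva, Juno, Nate, Priya, Tomas, and Vikram} with no path to {Uma}, so the network splits into 2 components. Lena is a cut vertex.

Yes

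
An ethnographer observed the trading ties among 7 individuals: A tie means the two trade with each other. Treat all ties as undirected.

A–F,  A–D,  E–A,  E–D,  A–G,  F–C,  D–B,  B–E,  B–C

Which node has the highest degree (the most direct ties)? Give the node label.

A

Degrees — A:4, B:3, C:2, D:3, E:3, F:2, G:1.
The maximum is 4, attained only by A.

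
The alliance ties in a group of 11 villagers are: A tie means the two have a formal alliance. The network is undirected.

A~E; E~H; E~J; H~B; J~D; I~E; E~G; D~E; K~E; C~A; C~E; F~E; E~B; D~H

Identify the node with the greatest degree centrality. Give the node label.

Degrees — A:2, B:2, C:2, D:3, E:10, F:1, G:1, H:3, I:1, J:2, K:1.
The maximum is 10, attained only by E.

E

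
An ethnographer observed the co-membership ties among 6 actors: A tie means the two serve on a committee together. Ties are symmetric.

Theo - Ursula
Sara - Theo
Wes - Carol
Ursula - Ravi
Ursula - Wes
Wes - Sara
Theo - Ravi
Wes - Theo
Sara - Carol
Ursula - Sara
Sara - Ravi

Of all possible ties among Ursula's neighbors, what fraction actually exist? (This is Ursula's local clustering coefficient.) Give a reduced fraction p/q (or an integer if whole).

5/6

Ursula's neighbors: Ravi, Sara, Theo, and Wes (k = 4).
Possible neighbor pairs: C(4,2) = 6. Edges among them: Ravi–Sara, Ravi–Theo, Sara–Theo, Sara–Wes, Theo–Wes → e = 5.
Clustering(Ursula) = 5/6.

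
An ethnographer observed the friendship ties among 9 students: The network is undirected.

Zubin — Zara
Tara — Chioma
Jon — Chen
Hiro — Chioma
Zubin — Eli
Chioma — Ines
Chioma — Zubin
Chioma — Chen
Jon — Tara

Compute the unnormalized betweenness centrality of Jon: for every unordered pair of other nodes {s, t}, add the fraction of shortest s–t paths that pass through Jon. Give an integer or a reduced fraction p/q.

Pairs whose geodesics pass through Jon — Tara–Chen: 1/2.
All other pairs contribute 0.
Summing the contributions gives betweenness(Jon) = 1/2.

1/2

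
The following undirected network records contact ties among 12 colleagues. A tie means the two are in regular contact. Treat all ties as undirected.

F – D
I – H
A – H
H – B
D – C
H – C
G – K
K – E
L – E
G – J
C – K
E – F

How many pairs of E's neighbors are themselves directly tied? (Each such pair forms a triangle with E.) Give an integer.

0

E's neighbors are F, K, and L, but none of them are tied to each other, so no triangle contains E.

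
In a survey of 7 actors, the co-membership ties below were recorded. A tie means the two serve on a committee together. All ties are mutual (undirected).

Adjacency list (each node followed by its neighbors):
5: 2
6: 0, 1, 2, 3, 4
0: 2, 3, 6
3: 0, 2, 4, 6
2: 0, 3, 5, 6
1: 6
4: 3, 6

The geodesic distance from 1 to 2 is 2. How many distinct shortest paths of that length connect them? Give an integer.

1

The shortest distance is 2, and the only length-2 path is 1–6–2. So there is exactly 1 shortest path.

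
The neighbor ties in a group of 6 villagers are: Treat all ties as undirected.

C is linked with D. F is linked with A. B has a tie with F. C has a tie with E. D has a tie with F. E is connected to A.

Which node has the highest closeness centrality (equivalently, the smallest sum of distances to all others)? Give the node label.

F

Farness (sum of distances to all others) for each node — A:8, B:11, C:9, D:8, E:9, F:7.
The smallest farness is 7, for F, so F has the highest closeness.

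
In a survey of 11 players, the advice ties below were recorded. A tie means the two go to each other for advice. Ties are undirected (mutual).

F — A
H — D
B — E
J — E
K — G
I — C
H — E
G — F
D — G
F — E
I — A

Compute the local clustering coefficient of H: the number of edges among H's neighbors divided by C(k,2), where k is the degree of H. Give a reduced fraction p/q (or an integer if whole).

H's neighbors: D and E (k = 2).
Possible neighbor pairs: C(2,2) = 1. Edges among them: none → e = 0.
Clustering(H) = 0/1.

0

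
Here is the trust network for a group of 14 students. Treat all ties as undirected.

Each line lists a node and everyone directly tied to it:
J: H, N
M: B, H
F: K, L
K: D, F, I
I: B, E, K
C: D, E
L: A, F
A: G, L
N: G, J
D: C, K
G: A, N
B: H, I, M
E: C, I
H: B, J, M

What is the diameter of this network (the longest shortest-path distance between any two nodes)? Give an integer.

6

Eccentricity of each node (its greatest distance to any other): A:5, B:5, C:6, D:6, E:6, F:5, G:6, H:5, I:5, J:5, K:5, L:5, M:5, N:6.
The maximum eccentricity is 6, realized for instance by the pair G–E via G – A – L – F – K – I – E. So the diameter is 6.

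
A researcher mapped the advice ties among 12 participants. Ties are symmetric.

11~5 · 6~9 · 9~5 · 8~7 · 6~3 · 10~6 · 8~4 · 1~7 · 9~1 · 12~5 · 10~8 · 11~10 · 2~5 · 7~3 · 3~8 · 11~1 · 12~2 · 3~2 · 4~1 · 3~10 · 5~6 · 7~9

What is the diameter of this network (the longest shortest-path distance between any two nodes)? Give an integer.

Eccentricity of each node (its greatest distance to any other): 1:3, 2:3, 3:2, 4:4, 5:3, 6:3, 7:3, 8:3, 9:2, 10:3, 11:2, 12:4.
The maximum eccentricity is 4, realized for instance by the pair 12–4 via 12 – 5 – 9 – 1 – 4. So the diameter is 4.

4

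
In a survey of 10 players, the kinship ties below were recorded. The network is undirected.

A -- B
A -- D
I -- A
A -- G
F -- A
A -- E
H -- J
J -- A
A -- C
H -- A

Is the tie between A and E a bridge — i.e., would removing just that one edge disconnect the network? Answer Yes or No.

Without the A–E edge there is no alternate route between A and E, so the network disconnects. It is a bridge.

Yes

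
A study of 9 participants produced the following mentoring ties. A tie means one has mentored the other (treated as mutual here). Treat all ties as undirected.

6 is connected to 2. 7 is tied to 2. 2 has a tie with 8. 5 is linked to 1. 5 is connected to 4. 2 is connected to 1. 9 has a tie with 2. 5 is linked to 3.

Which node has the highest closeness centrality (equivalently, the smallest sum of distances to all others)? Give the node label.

Farness (sum of distances to all others) for each node — 1:14, 2:13, 3:24, 4:24, 5:17, 6:20, 7:20, 8:20, 9:20.
The smallest farness is 13, for 2, so 2 has the highest closeness.

2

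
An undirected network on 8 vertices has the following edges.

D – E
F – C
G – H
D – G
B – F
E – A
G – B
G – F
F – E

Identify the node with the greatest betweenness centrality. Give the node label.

Unnormalized betweenness of each node: A:0, B:0, C:0, D:2, E:7, F:10, G:8, H:0.
F has the largest value, 10, making it the main broker — the node through which the most shortest paths run.

F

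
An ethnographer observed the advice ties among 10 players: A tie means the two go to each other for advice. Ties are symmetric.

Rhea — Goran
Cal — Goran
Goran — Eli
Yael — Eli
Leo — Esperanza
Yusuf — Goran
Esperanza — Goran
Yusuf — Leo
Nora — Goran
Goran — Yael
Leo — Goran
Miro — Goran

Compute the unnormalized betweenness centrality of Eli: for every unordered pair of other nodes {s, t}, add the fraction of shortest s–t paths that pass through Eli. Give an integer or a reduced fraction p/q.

No shortest path between any pair of other nodes passes through Eli.
Summing the contributions gives betweenness(Eli) = 0.

0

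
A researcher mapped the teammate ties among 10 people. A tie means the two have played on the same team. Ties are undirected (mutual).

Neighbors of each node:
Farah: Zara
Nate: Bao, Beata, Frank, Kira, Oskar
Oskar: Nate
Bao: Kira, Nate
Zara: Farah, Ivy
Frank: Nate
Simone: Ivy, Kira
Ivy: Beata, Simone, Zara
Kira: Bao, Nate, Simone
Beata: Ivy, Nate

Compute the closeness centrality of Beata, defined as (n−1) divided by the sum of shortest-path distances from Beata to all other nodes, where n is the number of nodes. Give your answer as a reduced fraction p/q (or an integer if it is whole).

9/17

Distances from Beata: Bao:2, Farah:3, Frank:2, Ivy:1, Kira:2, Nate:1, Oskar:2, Simone:2, Zara:2. Sum = 17.
n = 10, so closeness = 9/17.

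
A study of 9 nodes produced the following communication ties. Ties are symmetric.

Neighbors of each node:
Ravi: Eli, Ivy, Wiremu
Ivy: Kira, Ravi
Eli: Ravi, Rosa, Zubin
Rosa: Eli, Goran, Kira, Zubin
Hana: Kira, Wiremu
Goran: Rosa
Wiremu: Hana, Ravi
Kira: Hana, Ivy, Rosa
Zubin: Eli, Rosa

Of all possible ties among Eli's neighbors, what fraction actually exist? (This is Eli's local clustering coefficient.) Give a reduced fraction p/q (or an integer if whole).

1/3

Eli's neighbors: Ravi, Rosa, and Zubin (k = 3).
Possible neighbor pairs: C(3,2) = 3. Edges among them: Rosa–Zubin → e = 1.
Clustering(Eli) = 1/3.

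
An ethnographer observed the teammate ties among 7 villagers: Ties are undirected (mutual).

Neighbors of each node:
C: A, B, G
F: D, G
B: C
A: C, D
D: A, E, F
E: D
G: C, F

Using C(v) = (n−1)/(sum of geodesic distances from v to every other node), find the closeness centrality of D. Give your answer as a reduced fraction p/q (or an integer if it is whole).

Distances from D: A:1, B:3, C:2, E:1, F:1, G:2. Sum = 10.
n = 7, so closeness = 6/10 = 3/5.

3/5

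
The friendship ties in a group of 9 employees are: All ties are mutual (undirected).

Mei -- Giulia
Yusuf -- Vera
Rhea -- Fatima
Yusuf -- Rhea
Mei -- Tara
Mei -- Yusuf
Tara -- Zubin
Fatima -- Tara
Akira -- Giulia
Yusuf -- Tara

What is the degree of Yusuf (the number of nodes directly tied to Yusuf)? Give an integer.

4

Yusuf is directly tied to Mei, Rhea, Tara, and Vera. That is 4 neighbors, so the degree of Yusuf is 4.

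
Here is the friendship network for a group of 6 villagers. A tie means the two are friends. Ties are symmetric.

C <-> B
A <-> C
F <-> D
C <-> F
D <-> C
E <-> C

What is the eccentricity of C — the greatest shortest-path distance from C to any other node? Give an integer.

Distances from C: A:1, B:1, D:1, E:1, F:1.
The largest is 1 (to B, A, D, E, and F), so the eccentricity of C is 1.

1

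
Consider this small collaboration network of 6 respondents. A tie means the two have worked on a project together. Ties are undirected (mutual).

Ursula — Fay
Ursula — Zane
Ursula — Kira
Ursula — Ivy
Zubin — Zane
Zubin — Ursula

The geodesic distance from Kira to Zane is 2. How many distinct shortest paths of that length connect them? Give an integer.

1

The shortest distance is 2, and the only length-2 path is Kira–Ursula–Zane. So there is exactly 1 shortest path.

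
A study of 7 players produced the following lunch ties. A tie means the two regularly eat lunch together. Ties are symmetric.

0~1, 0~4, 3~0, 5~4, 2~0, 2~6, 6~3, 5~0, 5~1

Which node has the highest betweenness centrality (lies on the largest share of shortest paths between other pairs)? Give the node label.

Unnormalized betweenness of each node: 0:10, 1:0, 2:2, 3:2, 4:0, 5:1/2, 6:1/2.
0 has the largest value, 10, making it the main broker — the node through which the most shortest paths run.

0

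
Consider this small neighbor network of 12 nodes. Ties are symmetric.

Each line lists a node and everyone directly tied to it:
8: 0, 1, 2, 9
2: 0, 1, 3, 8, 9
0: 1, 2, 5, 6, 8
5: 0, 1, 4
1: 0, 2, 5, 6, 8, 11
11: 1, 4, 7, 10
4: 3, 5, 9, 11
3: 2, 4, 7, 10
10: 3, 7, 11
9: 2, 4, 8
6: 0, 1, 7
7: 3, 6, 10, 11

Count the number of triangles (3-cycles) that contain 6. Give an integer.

1

6's neighbors: 0, 1, and 7.
Neighbor pairs that are themselves tied: 6–0–1. Each forms one triangle with 6, for 1 in total.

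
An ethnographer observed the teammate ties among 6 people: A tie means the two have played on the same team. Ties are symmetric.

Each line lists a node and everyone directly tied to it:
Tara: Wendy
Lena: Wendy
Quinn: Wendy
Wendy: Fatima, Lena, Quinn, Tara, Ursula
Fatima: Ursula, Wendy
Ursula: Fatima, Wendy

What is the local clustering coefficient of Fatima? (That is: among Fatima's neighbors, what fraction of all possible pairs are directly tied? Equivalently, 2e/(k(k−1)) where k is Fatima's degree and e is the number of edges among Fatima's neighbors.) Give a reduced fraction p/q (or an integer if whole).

1

Fatima's neighbors: Ursula and Wendy (k = 2).
Possible neighbor pairs: C(2,2) = 1. Edges among them: Ursula–Wendy → e = 1.
Clustering(Fatima) = 1/1.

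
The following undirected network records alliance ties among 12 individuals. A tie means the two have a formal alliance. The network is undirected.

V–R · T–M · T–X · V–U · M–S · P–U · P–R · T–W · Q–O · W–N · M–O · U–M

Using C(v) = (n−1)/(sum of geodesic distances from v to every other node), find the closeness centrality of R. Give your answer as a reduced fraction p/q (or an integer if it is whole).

11/40

Distances from R: M:3, N:6, O:4, P:1, Q:5, S:4, T:4, U:2, V:1, W:5, X:5. Sum = 40.
n = 12, so closeness = 11/40.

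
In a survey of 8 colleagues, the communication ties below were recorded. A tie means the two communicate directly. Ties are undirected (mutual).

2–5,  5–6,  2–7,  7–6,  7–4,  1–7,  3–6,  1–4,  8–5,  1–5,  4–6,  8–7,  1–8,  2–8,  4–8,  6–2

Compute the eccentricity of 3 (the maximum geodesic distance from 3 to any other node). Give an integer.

Distances from 3: 1:3, 2:2, 4:2, 5:2, 6:1, 7:2, 8:3.
The largest is 3 (to 1 and 8), so the eccentricity of 3 is 3.

3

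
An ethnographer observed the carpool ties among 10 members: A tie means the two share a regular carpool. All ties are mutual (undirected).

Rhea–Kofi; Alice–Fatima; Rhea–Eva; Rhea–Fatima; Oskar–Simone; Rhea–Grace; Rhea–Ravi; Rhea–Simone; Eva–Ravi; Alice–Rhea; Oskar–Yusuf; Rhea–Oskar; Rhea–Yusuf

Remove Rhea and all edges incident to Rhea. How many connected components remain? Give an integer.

5

Without Rhea, the remaining ties split the others into: {Eva, Ravi}; {Oskar, Simone, Yusuf}; {Kofi}; {Alice, Fatima}; {Grace}.
That's 5 separate components.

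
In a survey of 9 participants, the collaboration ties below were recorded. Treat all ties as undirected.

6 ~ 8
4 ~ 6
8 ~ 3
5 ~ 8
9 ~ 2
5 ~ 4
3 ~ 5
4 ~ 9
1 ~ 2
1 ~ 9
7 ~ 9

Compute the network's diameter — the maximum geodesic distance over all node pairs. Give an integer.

Eccentricity of each node (its greatest distance to any other): 1:4, 2:4, 3:4, 4:2, 5:3, 6:3, 7:4, 8:4, 9:3.
The maximum eccentricity is 4, realized for instance by the pair 2–3 via 2 – 9 – 4 – 5 – 3. So the diameter is 4.

4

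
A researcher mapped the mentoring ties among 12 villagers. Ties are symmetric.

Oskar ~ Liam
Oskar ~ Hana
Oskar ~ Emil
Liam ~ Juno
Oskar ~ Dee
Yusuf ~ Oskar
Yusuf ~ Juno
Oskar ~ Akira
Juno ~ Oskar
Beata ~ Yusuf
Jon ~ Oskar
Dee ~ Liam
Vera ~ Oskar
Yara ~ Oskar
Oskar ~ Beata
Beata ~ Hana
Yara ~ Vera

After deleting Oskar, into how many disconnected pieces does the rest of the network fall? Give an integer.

Without Oskar, the remaining ties split the others into: {Beata, Dee, Hana, Juno, Liam, Yusuf}; {Vera, Yara}; {Akira}; {Emil}; {Jon}.
That's 5 separate components.

5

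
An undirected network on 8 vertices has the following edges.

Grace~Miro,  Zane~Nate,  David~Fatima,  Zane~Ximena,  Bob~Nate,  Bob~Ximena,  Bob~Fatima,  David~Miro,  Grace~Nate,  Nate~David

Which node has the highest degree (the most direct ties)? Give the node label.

Degrees — Bob:3, David:3, Fatima:2, Grace:2, Miro:2, Nate:4, Ximena:2, Zane:2.
The maximum is 4, attained only by Nate.

Nate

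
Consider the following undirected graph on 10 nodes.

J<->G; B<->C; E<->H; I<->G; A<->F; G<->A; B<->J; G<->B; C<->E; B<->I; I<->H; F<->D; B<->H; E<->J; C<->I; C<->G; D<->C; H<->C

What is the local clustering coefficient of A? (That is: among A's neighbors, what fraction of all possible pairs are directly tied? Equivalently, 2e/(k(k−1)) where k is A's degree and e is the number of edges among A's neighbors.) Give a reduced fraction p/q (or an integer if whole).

0

A's neighbors: F and G (k = 2).
Possible neighbor pairs: C(2,2) = 1. Edges among them: none → e = 0.
Clustering(A) = 0/1.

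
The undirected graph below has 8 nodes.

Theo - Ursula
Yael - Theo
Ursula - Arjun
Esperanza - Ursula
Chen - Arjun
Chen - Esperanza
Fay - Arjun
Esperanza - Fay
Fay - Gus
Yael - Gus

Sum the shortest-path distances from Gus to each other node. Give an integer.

14

Distances from Gus: Arjun:2, Chen:3, Esperanza:2, Fay:1, Theo:2, Ursula:3, Yael:1.
Sum = 2 + 3 + 2 + 1 + 2 + 3 + 1 = 14.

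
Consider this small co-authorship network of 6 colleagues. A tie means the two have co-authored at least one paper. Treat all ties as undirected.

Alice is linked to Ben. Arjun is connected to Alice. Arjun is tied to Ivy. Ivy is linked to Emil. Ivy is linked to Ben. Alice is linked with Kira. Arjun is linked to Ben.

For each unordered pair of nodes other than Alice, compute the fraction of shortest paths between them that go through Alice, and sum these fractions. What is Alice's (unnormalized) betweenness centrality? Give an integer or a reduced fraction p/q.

Pairs whose geodesics pass through Alice — Ivy–Kira: 2/2; Arjun–Kira: 1; Emil–Kira: 2/2; Ben–Kira: 1.
All other pairs contribute 0.
Summing the contributions gives betweenness(Alice) = 4.

4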